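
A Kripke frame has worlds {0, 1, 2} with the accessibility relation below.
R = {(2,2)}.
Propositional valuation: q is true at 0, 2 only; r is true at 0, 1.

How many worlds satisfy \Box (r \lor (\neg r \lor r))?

Let φ = \Box (r \lor (\neg r \lor r)). Evaluate φ at each world:
  0 (successors ∅): φ is true.
  1 (successors ∅): φ is true.
  2 (successors {2}): φ is true.
For instance, at 2:
  At 2: \Box (r \lor (\neg r \lor r)) requires r \lor (\neg r \lor r) at every successor {2}.
    At 2: r \lor (\neg r \lor r) is true.
  So \Box (r \lor (\neg r \lor r)) is true at 2.
Satisfying worlds: {0, 1, 2}

3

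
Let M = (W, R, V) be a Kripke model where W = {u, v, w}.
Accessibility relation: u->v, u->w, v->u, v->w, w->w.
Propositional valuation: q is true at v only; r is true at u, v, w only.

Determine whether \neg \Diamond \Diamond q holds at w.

At w: \Diamond \Diamond q is false, so \neg \Diamond \Diamond q is true.
  At w: \Diamond \Diamond q requires \Diamond q at some successor in {w}.
    At w: \Diamond q is false.
  So \Diamond \Diamond q is false at w.

Yes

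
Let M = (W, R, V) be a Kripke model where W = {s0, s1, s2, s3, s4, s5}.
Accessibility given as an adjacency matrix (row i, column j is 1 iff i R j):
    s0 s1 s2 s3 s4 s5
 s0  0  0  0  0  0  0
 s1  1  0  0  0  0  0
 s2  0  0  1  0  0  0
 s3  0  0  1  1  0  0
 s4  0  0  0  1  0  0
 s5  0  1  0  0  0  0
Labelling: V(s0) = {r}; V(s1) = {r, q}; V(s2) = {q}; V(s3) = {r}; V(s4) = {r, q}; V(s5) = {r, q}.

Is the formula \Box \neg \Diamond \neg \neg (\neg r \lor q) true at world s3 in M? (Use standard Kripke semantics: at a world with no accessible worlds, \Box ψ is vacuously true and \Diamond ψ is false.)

No

At s3: \Box \neg \Diamond \neg \neg (\neg r \lor q) requires \neg \Diamond \neg \neg (\neg r \lor q) at every successor {s2, s3}.
  \neg \Diamond \neg \neg (\neg r \lor q) fails at s2, so \Box \neg \Diamond \neg \neg (\neg r \lor q) is false at s3.
    At s2: \Diamond \neg \neg (\neg r \lor q) is true, so \neg \Diamond \neg \neg (\neg r \lor q) is false.
      At s2: \Diamond \neg \neg (\neg r \lor q) requires \neg \neg (\neg r \lor q) at some successor in {s2}.
        \neg \neg (\neg r \lor q) holds at s2, so \Diamond \neg \neg (\neg r \lor q) is true at s2.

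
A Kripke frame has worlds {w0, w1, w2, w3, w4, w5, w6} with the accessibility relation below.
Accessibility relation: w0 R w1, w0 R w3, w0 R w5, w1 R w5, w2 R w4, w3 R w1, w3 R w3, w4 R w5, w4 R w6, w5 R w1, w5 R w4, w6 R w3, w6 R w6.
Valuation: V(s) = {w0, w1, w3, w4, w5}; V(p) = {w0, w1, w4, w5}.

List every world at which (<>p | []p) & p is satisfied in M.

Let φ = (<>p | []p) & p. Evaluate φ at each world:
  w0 (successors {w1, w3, w5}): φ is true.
  w1 (successors {w5}): φ is true.
  w2 (successors {w4}): φ is false.
  w3 (successors {w1, w3}): φ is false.
  w4 (successors {w5, w6}): φ is true.
  w5 (successors {w1, w4}): φ is true.
  w6 (successors {w3, w6}): φ is false.
For instance, at w2:
  At w2: <>p | []p is true, p is false, so (<>p | []p) & p is false.
    At w2: <>p is true, []p is true, so <>p | []p is true.
      At w2: <>p requires p at some successor in {w4}.
        p holds at w4, so <>p is true at w2.
      At w2: []p requires p at every successor {w4}.
        At w4: p is true.
      So []p is true at w2.
Satisfying worlds: {w0, w1, w4, w5}

w0, w1, w4, w5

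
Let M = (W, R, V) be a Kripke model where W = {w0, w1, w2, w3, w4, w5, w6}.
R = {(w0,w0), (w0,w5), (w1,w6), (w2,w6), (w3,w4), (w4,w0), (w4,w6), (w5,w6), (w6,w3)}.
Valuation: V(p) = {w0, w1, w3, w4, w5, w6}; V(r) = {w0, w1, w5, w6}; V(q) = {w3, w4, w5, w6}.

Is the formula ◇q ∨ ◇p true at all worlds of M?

Yes

Recall that ◇ψ holds at a world iff ψ holds at some accessible world.
Let φ = ◇q ∨ ◇p. Evaluate φ at each world:
  w0 (successors {w0, w5}): φ is true.
  w1 (successors {w6}): φ is true.
  w2 (successors {w6}): φ is true.
  w3 (successors {w4}): φ is true.
  w4 (successors {w0, w6}): φ is true.
  w5 (successors {w6}): φ is true.
  w6 (successors {w3}): φ is true.
For instance, at w6:
  At w6: ◇q is true, ◇p is true, so ◇q ∨ ◇p is true.
    At w6: ◇q requires q at some successor in {w3}.
      q holds at w3, so ◇q is true at w6.
    At w6: ◇p requires p at some successor in {w3}.
      p holds at w3, so ◇p is true at w6.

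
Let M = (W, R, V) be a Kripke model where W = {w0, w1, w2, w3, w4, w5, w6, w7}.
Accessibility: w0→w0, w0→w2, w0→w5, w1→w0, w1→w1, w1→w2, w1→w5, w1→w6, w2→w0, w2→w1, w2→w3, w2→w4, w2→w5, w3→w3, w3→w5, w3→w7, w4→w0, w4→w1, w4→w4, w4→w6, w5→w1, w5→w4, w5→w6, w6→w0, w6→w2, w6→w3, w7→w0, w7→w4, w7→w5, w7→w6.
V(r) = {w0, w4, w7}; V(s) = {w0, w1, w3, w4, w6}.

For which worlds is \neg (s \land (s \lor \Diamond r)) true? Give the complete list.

w2, w5, w7

Let φ = \neg (s \land (s \lor \Diamond r)). Evaluate φ at each world:
  w0 (successors {w0, w2, w5}): φ is false.
  w1 (successors {w0, w1, w2, w5, w6}): φ is false.
  w2 (successors {w0, w1, w3, w4, w5}): φ is true.
  w3 (successors {w3, w5, w7}): φ is false.
  w4 (successors {w0, w1, w4, w6}): φ is false.
  w5 (successors {w1, w4, w6}): φ is true.
  w6 (successors {w0, w2, w3}): φ is false.
  w7 (successors {w0, w4, w5, w6}): φ is true.
For instance, at w4:
  At w4: s \land (s \lor \Diamond r) is true, so \neg (s \land (s \lor \Diamond r)) is false.
    At w4: s is true, s \lor \Diamond r is true, so s \land (s \lor \Diamond r) is true.
      At w4: s is true, \Diamond r is true, so s \lor \Diamond r is true.
Satisfying worlds: {w2, w5, w7}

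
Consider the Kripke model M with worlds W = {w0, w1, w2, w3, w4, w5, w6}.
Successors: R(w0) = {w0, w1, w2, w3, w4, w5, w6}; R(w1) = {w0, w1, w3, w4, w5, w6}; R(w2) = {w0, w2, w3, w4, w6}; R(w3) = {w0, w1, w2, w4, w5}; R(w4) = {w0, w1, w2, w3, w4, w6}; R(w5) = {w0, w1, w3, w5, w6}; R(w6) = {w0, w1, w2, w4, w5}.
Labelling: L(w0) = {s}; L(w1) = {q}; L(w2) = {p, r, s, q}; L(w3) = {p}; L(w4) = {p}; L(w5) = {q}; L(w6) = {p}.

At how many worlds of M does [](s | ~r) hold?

Let φ = [](s | ~r). Evaluate φ at each world:
  w0 (successors {w0, w1, w2, w3, w4, w5, w6}): φ is true.
  w1 (successors {w0, w1, w3, w4, w5, w6}): φ is true.
  w2 (successors {w0, w2, w3, w4, w6}): φ is true.
  w3 (successors {w0, w1, w2, w4, w5}): φ is true.
  w4 (successors {w0, w1, w2, w3, w4, w6}): φ is true.
  w5 (successors {w0, w1, w3, w5, w6}): φ is true.
  w6 (successors {w0, w1, w2, w4, w5}): φ is true.
For instance, at w2:
  At w2: [](s | ~r) requires s | ~r at every successor {w0, w2, w3, w4, w6}.
    At w0: s | ~r is true.
    At w2: s | ~r is true.
    At w3: s | ~r is true.
    At w4: s | ~r is true.
    At w6: s | ~r is true.
  So [](s | ~r) is true at w2.
Satisfying worlds: {w0, w1, w2, w3, w4, w5, w6}

7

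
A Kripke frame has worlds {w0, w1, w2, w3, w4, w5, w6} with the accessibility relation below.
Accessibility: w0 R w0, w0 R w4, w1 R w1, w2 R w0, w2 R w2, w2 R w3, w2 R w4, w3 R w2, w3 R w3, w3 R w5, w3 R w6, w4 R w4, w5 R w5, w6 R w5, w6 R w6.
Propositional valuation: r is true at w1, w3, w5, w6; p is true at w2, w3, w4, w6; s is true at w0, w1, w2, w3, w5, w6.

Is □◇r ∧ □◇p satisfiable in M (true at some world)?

No

Let φ = □◇r ∧ □◇p. Evaluate φ at each world:
  w0 (successors {w0, w4}): φ is false.
  w1 (successors {w1}): φ is false.
  w2 (successors {w0, w2, w3, w4}): φ is false.
  w3 (successors {w2, w3, w5, w6}): φ is false.
  w4 (successors {w4}): φ is false.
  w5 (successors {w5}): φ is false.
  w6 (successors {w5, w6}): φ is false.
For instance, at w6:
  At w6: □◇r is true, □◇p is false, so □◇r ∧ □◇p is false.
    At w6: □◇r requires ◇r at every successor {w5, w6}.
      At w5: ◇r is true.
      At w6: ◇r is true.
    So □◇r is true at w6.
    At w6: □◇p requires ◇p at every successor {w5, w6}.
      ◇p fails at w5, so □◇p is false at w6.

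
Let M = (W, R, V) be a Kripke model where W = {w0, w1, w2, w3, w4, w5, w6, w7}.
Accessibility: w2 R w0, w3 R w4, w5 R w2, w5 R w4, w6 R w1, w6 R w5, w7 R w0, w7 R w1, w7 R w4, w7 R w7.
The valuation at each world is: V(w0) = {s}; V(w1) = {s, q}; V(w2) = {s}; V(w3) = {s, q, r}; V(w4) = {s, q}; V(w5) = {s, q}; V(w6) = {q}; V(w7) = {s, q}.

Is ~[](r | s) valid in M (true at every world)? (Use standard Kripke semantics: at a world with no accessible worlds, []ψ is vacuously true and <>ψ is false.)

Let φ = ~[](r | s). Evaluate φ at each world:
  w0 (successors ∅): φ is false.
  w1 (successors ∅): φ is false.
  w2 (successors {w0}): φ is false.
  w3 (successors {w4}): φ is false.
  w4 (successors ∅): φ is false.
  w5 (successors {w2, w4}): φ is false.
  w6 (successors {w1, w5}): φ is false.
  w7 (successors {w0, w1, w4, w7}): φ is false.
Detail at w0 (counterexample):
  At w0: [](r | s) is true, so ~[](r | s) is false.
    At w0: no accessible worlds, so [](r | s) holds vacuously.

No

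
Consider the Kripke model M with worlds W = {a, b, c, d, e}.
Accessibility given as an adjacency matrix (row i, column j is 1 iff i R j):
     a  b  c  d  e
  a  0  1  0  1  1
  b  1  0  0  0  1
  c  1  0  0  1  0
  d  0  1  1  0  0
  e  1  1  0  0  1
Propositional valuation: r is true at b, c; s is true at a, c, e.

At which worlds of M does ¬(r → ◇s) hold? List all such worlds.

Let φ = ¬(r → ◇s). Evaluate φ at each world:
  a (successors {b, d, e}): φ is false.
  b (successors {a, e}): φ is false.
  c (successors {a, d}): φ is false.
  d (successors {b, c}): φ is false.
  e (successors {a, b, e}): φ is false.
For instance, at c:
  At c: r → ◇s is true, so ¬(r → ◇s) is false.
    At c: r is true, ◇s is true, so r → ◇s is true.
      At c: ◇s requires s at some successor in {a, d}.
        s holds at a, so ◇s is true at c.
Satisfying worlds: none.

none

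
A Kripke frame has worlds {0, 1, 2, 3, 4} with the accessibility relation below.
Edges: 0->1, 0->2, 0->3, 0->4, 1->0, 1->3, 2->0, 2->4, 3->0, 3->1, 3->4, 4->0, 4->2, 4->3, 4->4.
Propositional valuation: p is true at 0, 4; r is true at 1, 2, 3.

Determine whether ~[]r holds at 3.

At 3: []r is false, so ~[]r is true.
  At 3: []r requires r at every successor {0, 1, 4}.
    r fails at 0, so []r is false at 3.

Yes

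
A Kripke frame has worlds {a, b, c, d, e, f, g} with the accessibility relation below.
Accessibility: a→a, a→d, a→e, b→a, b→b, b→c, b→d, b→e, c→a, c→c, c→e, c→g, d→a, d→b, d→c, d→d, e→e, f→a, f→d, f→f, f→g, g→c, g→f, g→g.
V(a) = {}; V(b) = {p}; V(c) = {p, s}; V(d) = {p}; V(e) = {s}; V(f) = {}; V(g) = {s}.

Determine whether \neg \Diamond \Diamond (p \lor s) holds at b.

At b: \Diamond \Diamond (p \lor s) is true, so \neg \Diamond \Diamond (p \lor s) is false.
  At b: \Diamond \Diamond (p \lor s) requires \Diamond (p \lor s) at some successor in {a, b, c, d, e}.
    \Diamond (p \lor s) holds at a, so \Diamond \Diamond (p \lor s) is true at b.
      At a: \Diamond (p \lor s) requires p \lor s at some successor in {a, d, e}.
        p \lor s holds at d, so \Diamond (p \lor s) is true at a.

No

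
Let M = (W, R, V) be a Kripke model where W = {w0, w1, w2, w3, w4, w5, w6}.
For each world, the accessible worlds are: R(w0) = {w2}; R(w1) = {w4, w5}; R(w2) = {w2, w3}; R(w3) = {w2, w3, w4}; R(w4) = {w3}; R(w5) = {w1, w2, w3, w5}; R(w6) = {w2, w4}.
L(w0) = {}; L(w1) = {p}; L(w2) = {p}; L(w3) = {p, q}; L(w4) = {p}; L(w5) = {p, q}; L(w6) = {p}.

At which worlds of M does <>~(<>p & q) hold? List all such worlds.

Let φ = <>~(<>p & q). Evaluate φ at each world:
  w0 (successors {w2}): φ is true.
  w1 (successors {w4, w5}): φ is true.
  w2 (successors {w2, w3}): φ is true.
  w3 (successors {w2, w3, w4}): φ is true.
  w4 (successors {w3}): φ is false.
  w5 (successors {w1, w2, w3, w5}): φ is true.
  w6 (successors {w2, w4}): φ is true.
For instance, at w4:
  At w4: <>~(<>p & q) requires ~(<>p & q) at some successor in {w3}.
    At w3: ~(<>p & q) is false.
  So <>~(<>p & q) is false at w4.
Satisfying worlds: {w0, w1, w2, w3, w5, w6}

w0, w1, w2, w3, w5, w6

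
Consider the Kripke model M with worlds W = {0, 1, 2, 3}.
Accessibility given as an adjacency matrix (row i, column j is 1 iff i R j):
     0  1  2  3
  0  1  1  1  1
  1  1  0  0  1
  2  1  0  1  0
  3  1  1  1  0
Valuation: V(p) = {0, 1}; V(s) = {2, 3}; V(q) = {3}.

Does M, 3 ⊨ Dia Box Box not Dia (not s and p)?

No

At 3: Dia Box Box not Dia (not s and p) requires Box Box not Dia (not s and p) at some successor in {0, 1, 2}.
  At 0: Box Box not Dia (not s and p) is false.
  At 1: Box Box not Dia (not s and p) is false.
  At 2: Box Box not Dia (not s and p) is false.
So Dia Box Box not Dia (not s and p) is false at 3.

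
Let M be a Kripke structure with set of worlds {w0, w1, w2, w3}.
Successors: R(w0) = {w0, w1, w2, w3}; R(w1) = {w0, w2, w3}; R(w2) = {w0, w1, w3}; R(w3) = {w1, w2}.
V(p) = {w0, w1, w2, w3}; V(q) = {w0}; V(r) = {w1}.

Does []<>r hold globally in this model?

No

Let φ = []<>r. Evaluate φ at each world:
  w0 (successors {w0, w1, w2, w3}): φ is false.
  w1 (successors {w0, w2, w3}): φ is true.
  w2 (successors {w0, w1, w3}): φ is false.
  w3 (successors {w1, w2}): φ is false.
Detail at w0 (counterexample):
  At w0: []<>r requires <>r at every successor {w0, w1, w2, w3}.
    <>r fails at w1, so []<>r is false at w0.
      At w1: <>r requires r at some successor in {w0, w2, w3}.
        At w0: r is false.
        At w2: r is false.
        At w3: r is false.
      So <>r is false at w1.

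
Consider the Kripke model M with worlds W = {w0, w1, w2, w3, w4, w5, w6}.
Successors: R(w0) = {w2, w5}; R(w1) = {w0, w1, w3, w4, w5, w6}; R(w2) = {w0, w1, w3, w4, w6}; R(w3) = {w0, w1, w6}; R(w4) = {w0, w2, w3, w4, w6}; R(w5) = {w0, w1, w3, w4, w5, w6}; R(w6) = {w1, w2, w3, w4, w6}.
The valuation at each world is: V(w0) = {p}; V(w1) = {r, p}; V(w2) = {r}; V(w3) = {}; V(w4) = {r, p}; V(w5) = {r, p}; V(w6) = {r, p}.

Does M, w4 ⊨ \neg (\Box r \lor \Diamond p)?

No

At w4: \Box r \lor \Diamond p is true, so \neg (\Box r \lor \Diamond p) is false.
  At w4: \Box r is false, \Diamond p is true, so \Box r \lor \Diamond p is true.
    At w4: \Box r requires r at every successor {w0, w2, w3, w4, w6}.
      r fails at w0, so \Box r is false at w4.
    At w4: \Diamond p requires p at some successor in {w0, w2, w3, w4, w6}.
      p holds at w0, so \Diamond p is true at w4.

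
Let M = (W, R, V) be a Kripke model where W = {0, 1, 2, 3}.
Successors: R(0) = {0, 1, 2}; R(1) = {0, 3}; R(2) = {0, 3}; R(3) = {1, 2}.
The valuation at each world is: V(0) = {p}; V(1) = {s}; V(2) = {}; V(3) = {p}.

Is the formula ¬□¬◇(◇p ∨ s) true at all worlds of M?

Yes

Recall that □ψ holds at a world iff ψ holds at every accessible world, and ◇ψ holds iff ψ holds at some accessible world.
Let φ = ¬□¬◇(◇p ∨ s). Evaluate φ at each world:
  0 (successors {0, 1, 2}): φ is true.
  1 (successors {0, 3}): φ is true.
  2 (successors {0, 3}): φ is true.
  3 (successors {1, 2}): φ is true.
For instance, at 1:
  At 1: □¬◇(◇p ∨ s) is false, so ¬□¬◇(◇p ∨ s) is true.
    At 1: □¬◇(◇p ∨ s) requires ¬◇(◇p ∨ s) at every successor {0, 3}.
      ¬◇(◇p ∨ s) fails at 0, so □¬◇(◇p ∨ s) is false at 1.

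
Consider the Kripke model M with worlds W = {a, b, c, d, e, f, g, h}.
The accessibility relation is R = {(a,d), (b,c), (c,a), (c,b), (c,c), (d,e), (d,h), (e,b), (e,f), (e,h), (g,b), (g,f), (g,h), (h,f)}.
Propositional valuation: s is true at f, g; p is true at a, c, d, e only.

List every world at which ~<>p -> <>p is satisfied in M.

a, b, c, d

Let φ = ~<>p -> <>p. Evaluate φ at each world:
  a (successors {d}): φ is true.
  b (successors {c}): φ is true.
  c (successors {a, b, c}): φ is true.
  d (successors {e, h}): φ is true.
  e (successors {b, f, h}): φ is false.
  f (successors ∅): φ is false.
  g (successors {b, f, h}): φ is false.
  h (successors {f}): φ is false.
For instance, at a:
  At a: ~<>p is false, <>p is true, so ~<>p -> <>p is true.
    At a: <>p is true, so ~<>p is false.
      At a: <>p requires p at some successor in {d}.
        p holds at d, so <>p is true at a.
    At a: <>p requires p at some successor in {d}.
      p holds at d, so <>p is true at a.
Satisfying worlds: {a, b, c, d}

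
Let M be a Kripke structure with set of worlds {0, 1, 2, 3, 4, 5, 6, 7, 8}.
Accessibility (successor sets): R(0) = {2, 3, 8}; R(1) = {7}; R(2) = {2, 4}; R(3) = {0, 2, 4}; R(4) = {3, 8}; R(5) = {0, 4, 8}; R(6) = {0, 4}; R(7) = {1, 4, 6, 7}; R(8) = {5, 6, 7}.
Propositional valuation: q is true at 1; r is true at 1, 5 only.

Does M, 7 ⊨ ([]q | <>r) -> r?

No

At 7: []q | <>r is true, r is false, so ([]q | <>r) -> r is false.
  At 7: []q is false, <>r is true, so []q | <>r is true.
    At 7: []q requires q at every successor {1, 4, 6, 7}.
      q fails at 4, so []q is false at 7.
    At 7: <>r requires r at some successor in {1, 4, 6, 7}.
      r holds at 1, so <>r is true at 7.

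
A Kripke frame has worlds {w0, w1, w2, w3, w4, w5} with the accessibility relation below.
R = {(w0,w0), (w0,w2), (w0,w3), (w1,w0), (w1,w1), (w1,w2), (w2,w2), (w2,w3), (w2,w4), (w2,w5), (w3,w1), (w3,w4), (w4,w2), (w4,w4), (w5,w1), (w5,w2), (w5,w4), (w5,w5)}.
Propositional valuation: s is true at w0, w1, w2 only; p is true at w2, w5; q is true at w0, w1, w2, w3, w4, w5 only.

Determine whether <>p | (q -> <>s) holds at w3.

At w3: <>p is false, q -> <>s is true, so <>p | (q -> <>s) is true.
  At w3: <>p requires p at some successor in {w1, w4}.
    At w1: p is false.
    At w4: p is false.
  So <>p is false at w3.
  At w3: q is true, <>s is true, so q -> <>s is true.
    At w3: <>s requires s at some successor in {w1, w4}.
      s holds at w1, so <>s is true at w3.

Yes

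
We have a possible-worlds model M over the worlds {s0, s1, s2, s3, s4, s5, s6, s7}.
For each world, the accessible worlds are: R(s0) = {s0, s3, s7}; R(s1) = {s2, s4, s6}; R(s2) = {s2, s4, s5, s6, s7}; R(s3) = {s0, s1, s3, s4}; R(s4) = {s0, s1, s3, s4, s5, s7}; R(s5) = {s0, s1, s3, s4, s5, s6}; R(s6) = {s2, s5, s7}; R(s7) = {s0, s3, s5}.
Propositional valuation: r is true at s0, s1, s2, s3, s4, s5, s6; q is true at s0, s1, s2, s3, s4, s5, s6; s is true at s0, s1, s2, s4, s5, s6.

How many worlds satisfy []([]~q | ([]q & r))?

Let φ = []([]~q | ([]q & r)). Evaluate φ at each world:
  s0 (successors {s0, s3, s7}): φ is false.
  s1 (successors {s2, s4, s6}): φ is false.
  s2 (successors {s2, s4, s5, s6, s7}): φ is false.
  s3 (successors {s0, s1, s3, s4}): φ is false.
  s4 (successors {s0, s1, s3, s4, s5, s7}): φ is false.
  s5 (successors {s0, s1, s3, s4, s5, s6}): φ is false.
  s6 (successors {s2, s5, s7}): φ is false.
  s7 (successors {s0, s3, s5}): φ is false.
For instance, at s1:
  At s1: []([]~q | ([]q & r)) requires []~q | ([]q & r) at every successor {s2, s4, s6}.
    []~q | ([]q & r) fails at s2, so []([]~q | ([]q & r)) is false at s1.
      At s2: []~q is false, []q & r is false, so []~q | ([]q & r) is false.
Satisfying worlds: none.

0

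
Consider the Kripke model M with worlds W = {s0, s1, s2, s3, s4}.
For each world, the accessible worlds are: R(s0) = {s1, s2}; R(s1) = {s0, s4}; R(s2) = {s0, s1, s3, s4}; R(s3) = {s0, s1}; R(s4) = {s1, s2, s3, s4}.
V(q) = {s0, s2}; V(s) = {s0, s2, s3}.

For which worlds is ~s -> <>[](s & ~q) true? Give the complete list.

Let φ = ~s -> <>[](s & ~q). Evaluate φ at each world:
  s0 (successors {s1, s2}): φ is true.
  s1 (successors {s0, s4}): φ is false.
  s2 (successors {s0, s1, s3, s4}): φ is true.
  s3 (successors {s0, s1}): φ is true.
  s4 (successors {s1, s2, s3, s4}): φ is false.
For instance, at s1:
  At s1: ~s is true, <>[](s & ~q) is false, so ~s -> <>[](s & ~q) is false.
    At s1: <>[](s & ~q) requires [](s & ~q) at some successor in {s0, s4}.
      At s0: [](s & ~q) is false.
      At s4: [](s & ~q) is false.
    So <>[](s & ~q) is false at s1.
Satisfying worlds: {s0, s2, s3}

s0, s2, s3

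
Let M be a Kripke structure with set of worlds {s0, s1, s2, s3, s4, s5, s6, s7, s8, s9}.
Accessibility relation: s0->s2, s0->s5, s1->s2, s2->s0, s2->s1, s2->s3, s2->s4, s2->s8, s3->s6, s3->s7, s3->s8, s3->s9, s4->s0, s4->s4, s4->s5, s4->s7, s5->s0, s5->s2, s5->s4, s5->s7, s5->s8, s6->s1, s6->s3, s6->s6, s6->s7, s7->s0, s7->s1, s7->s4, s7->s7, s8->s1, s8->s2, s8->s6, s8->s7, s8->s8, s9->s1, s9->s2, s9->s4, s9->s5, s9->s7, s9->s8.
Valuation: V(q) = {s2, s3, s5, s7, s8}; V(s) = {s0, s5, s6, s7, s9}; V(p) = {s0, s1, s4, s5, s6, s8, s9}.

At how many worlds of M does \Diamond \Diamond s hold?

10

Let φ = \Diamond \Diamond s. Evaluate φ at each world:
  s0 (successors {s2, s5}): φ is true.
  s1 (successors {s2}): φ is true.
  s2 (successors {s0, s1, s3, s4, s8}): φ is true.
  s3 (successors {s6, s7, s8, s9}): φ is true.
  s4 (successors {s0, s4, s5, s7}): φ is true.
  s5 (successors {s0, s2, s4, s7, s8}): φ is true.
  s6 (successors {s1, s3, s6, s7}): φ is true.
  s7 (successors {s0, s1, s4, s7}): φ is true.
  s8 (successors {s1, s2, s6, s7, s8}): φ is true.
  s9 (successors {s1, s2, s4, s5, s7, s8}): φ is true.
For instance, at s8:
  At s8: \Diamond \Diamond s requires \Diamond s at some successor in {s1, s2, s6, s7, s8}.
    \Diamond s holds at s2, so \Diamond \Diamond s is true at s8.
      At s2: \Diamond s requires s at some successor in {s0, s1, s3, s4, s8}.
        s holds at s0, so \Diamond s is true at s2.
Satisfying worlds: {s0, s1, s2, s3, s4, s5, s6, s7, s8, s9}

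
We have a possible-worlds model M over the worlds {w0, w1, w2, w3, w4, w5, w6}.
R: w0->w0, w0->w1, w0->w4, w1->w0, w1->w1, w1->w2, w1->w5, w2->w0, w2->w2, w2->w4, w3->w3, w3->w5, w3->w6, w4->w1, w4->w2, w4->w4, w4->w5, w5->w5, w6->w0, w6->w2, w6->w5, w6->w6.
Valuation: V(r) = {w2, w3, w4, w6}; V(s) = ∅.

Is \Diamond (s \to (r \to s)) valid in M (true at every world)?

Let φ = \Diamond (s \to (r \to s)). Evaluate φ at each world:
  w0 (successors {w0, w1, w4}): φ is true.
  w1 (successors {w0, w1, w2, w5}): φ is true.
  w2 (successors {w0, w2, w4}): φ is true.
  w3 (successors {w3, w5, w6}): φ is true.
  w4 (successors {w1, w2, w4, w5}): φ is true.
  w5 (successors {w5}): φ is true.
  w6 (successors {w0, w2, w5, w6}): φ is true.
For instance, at w3:
  At w3: \Diamond (s \to (r \to s)) requires s \to (r \to s) at some successor in {w3, w5, w6}.
    s \to (r \to s) holds at w3, so \Diamond (s \to (r \to s)) is true at w3.

Yes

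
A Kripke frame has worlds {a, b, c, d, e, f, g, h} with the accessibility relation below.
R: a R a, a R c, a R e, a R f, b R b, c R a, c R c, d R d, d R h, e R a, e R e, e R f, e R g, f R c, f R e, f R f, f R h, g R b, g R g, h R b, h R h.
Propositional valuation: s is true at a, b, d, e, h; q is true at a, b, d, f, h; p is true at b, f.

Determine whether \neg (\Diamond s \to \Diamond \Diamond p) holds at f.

No

At f: \Diamond s \to \Diamond \Diamond p is true, so \neg (\Diamond s \to \Diamond \Diamond p) is false.
  At f: \Diamond s is true, \Diamond \Diamond p is true, so \Diamond s \to \Diamond \Diamond p is true.
    At f: \Diamond s requires s at some successor in {c, e, f, h}.
      s holds at e, so \Diamond s is true at f.
    At f: \Diamond \Diamond p requires \Diamond p at some successor in {c, e, f, h}.
      \Diamond p holds at e, so \Diamond \Diamond p is true at f.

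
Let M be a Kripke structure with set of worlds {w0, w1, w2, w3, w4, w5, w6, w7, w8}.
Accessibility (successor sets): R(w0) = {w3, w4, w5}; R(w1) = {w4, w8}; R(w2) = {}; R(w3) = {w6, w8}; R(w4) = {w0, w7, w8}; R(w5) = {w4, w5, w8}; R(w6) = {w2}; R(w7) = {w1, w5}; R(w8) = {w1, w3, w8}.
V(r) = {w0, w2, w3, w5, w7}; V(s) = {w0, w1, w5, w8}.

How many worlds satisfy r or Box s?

Let φ = r or Box s. Evaluate φ at each world:
  w0 (successors {w3, w4, w5}): φ is true.
  w1 (successors {w4, w8}): φ is false.
  w2 (successors ∅): φ is true.
  w3 (successors {w6, w8}): φ is true.
  w4 (successors {w0, w7, w8}): φ is false.
  w5 (successors {w4, w5, w8}): φ is true.
  w6 (successors {w2}): φ is false.
  w7 (successors {w1, w5}): φ is true.
  w8 (successors {w1, w3, w8}): φ is false.
For instance, at w7:
  At w7: r is true, Box s is true, so r or Box s is true.
    At w7: Box s requires s at every successor {w1, w5}.
      At w1: s is true.
      At w5: s is true.
    So Box s is true at w7.
Satisfying worlds: {w0, w2, w3, w5, w7}

5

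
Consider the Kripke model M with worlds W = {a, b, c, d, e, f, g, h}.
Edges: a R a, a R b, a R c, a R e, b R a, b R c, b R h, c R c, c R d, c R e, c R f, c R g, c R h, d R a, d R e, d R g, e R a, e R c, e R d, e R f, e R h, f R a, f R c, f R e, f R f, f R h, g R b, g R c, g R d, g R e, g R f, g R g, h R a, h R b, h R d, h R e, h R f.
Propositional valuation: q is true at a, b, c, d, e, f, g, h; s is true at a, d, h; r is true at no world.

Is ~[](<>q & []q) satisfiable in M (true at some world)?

Recall that []ψ holds at a world iff ψ holds at every accessible world, and <>ψ holds iff ψ holds at some accessible world.
Let φ = ~[](<>q & []q). Evaluate φ at each world:
  a (successors {a, b, c, e}): φ is false.
  b (successors {a, c, h}): φ is false.
  c (successors {c, d, e, f, g, h}): φ is false.
  d (successors {a, e, g}): φ is false.
  e (successors {a, c, d, f, h}): φ is false.
  f (successors {a, c, e, f, h}): φ is false.
  g (successors {b, c, d, e, f, g}): φ is false.
  h (successors {a, b, d, e, f}): φ is false.
For instance, at c:
  At c: [](<>q & []q) is true, so ~[](<>q & []q) is false.
    At c: [](<>q & []q) requires <>q & []q at every successor {c, d, e, f, g, h}.
      At c: <>q & []q is true.
      At d: <>q & []q is true.
      At e: <>q & []q is true.
      At f: <>q & []q is true.
      At g: <>q & []q is true.
      At h: <>q & []q is true.
    So [](<>q & []q) is true at c.

No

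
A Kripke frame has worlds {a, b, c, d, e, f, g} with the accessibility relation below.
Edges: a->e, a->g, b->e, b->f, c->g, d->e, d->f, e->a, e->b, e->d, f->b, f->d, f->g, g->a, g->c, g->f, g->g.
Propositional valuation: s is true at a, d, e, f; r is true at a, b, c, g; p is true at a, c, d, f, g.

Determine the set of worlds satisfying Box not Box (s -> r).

Let φ = Box not Box (s -> r). Evaluate φ at each world:
  a (successors {e, g}): φ is true.
  b (successors {e, f}): φ is true.
  c (successors {g}): φ is true.
  d (successors {e, f}): φ is true.
  e (successors {a, b, d}): φ is true.
  f (successors {b, d, g}): φ is true.
  g (successors {a, c, f, g}): φ is false.
For instance, at c:
  At c: Box not Box (s -> r) requires not Box (s -> r) at every successor {g}.
      At g: Box (s -> r) is false, so not Box (s -> r) is true.
  So Box not Box (s -> r) is true at c.
Satisfying worlds: {a, b, c, d, e, f}

a, b, c, d, e, f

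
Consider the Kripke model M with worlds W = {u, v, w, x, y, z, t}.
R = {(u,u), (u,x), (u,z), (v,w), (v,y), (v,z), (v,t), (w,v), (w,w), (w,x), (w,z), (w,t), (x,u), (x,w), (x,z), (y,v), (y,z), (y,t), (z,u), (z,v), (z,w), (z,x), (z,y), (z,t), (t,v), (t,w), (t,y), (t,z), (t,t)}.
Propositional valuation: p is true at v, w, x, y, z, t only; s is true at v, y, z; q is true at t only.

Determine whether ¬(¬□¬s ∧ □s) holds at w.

Recall that □ψ holds at a world iff ψ holds at every accessible world, and ◇ψ holds iff ψ holds at some accessible world.
At w: ¬□¬s ∧ □s is false, so ¬(¬□¬s ∧ □s) is true.
  At w: ¬□¬s is true, □s is false, so ¬□¬s ∧ □s is false.
    At w: □¬s is false, so ¬□¬s is true.
      At w: □¬s requires ¬s at every successor {v, w, x, z, t}.
        ¬s fails at v, so □¬s is false at w.
    At w: □s requires s at every successor {v, w, x, z, t}.
      s fails at w, so □s is false at w.

Yes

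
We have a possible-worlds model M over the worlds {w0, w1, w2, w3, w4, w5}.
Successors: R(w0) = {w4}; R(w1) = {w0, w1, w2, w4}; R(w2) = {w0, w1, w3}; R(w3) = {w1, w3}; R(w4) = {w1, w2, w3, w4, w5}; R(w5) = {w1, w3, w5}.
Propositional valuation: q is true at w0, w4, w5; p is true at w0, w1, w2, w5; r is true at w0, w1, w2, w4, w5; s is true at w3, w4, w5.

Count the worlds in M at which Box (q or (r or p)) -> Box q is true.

Let φ = Box (q or (r or p)) -> Box q. Evaluate φ at each world:
  w0 (successors {w4}): φ is true.
  w1 (successors {w0, w1, w2, w4}): φ is false.
  w2 (successors {w0, w1, w3}): φ is true.
  w3 (successors {w1, w3}): φ is true.
  w4 (successors {w1, w2, w3, w4, w5}): φ is true.
  w5 (successors {w1, w3, w5}): φ is true.
For instance, at w3:
  At w3: Box (q or (r or p)) is false, Box q is false, so Box (q or (r or p)) -> Box q is true.
    At w3: Box (q or (r or p)) requires q or (r or p) at every successor {w1, w3}.
      q or (r or p) fails at w3, so Box (q or (r or p)) is false at w3.
    At w3: Box q requires q at every successor {w1, w3}.
      q fails at w1, so Box q is false at w3.
Satisfying worlds: {w0, w2, w3, w4, w5}

5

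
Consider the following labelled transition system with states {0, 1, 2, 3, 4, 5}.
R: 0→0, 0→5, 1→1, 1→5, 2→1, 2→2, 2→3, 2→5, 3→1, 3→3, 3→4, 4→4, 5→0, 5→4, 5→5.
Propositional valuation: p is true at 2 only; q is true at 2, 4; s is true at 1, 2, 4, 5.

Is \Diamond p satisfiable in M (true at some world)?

Let φ = \Diamond p. Evaluate φ at each world:
  0 (successors {0, 5}): φ is false.
  1 (successors {1, 5}): φ is false.
  2 (successors {1, 2, 3, 5}): φ is true.
  3 (successors {1, 3, 4}): φ is false.
  4 (successors {4}): φ is false.
  5 (successors {0, 4, 5}): φ is false.
Detail at 2 (witness):
  At 2: \Diamond p requires p at some successor in {1, 2, 3, 5}.
    p holds at 2, so \Diamond p is true at 2.

Yes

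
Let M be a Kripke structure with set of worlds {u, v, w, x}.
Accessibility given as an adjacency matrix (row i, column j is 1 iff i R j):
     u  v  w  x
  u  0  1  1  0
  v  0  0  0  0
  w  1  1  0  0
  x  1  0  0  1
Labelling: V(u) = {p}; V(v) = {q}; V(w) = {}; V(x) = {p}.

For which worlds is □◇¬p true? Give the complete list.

v

Let φ = □◇¬p. Evaluate φ at each world:
  u (successors {v, w}): φ is false.
  v (successors ∅): φ is true.
  w (successors {u, v}): φ is false.
  x (successors {u, x}): φ is false.
For instance, at x:
  At x: □◇¬p requires ◇¬p at every successor {u, x}.
    ◇¬p fails at x, so □◇¬p is false at x.
      At x: ◇¬p requires ¬p at some successor in {u, x}.
        At u: ¬p is false.
        At x: ¬p is false.
      So ◇¬p is false at x.
Satisfying worlds: {v}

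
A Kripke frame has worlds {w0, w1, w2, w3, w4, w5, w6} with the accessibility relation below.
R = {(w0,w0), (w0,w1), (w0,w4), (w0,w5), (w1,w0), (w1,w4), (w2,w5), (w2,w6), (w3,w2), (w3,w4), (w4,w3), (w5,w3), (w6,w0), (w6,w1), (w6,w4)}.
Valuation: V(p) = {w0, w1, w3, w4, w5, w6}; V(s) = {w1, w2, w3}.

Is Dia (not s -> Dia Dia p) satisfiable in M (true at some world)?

Yes

Let φ = Dia (not s -> Dia Dia p). Evaluate φ at each world:
  w0 (successors {w0, w1, w4, w5}): φ is true.
  w1 (successors {w0, w4}): φ is true.
  w2 (successors {w5, w6}): φ is true.
  w3 (successors {w2, w4}): φ is true.
  w4 (successors {w3}): φ is true.
  w5 (successors {w3}): φ is true.
  w6 (successors {w0, w1, w4}): φ is true.
Detail at w0 (witness):
  At w0: Dia (not s -> Dia Dia p) requires not s -> Dia Dia p at some successor in {w0, w1, w4, w5}.
    not s -> Dia Dia p holds at w0, so Dia (not s -> Dia Dia p) is true at w0.
      At w0: not s is true, Dia Dia p is true, so not s -> Dia Dia p is true.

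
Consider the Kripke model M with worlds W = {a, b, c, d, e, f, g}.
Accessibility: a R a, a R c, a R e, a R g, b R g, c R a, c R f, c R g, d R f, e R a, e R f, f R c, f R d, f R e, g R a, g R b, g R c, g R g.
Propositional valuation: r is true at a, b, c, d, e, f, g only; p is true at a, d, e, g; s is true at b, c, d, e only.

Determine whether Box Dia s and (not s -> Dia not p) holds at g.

At g: Box Dia s is false, not s -> Dia not p is true, so Box Dia s and (not s -> Dia not p) is false.
  At g: Box Dia s requires Dia s at every successor {a, b, c, g}.
    Dia s fails at b, so Box Dia s is false at g.
      At b: Dia s requires s at some successor in {g}.
        At g: s is false.
      So Dia s is false at b.
  At g: not s is true, Dia not p is true, so not s -> Dia not p is true.
    At g: Dia not p requires not p at some successor in {a, b, c, g}.
      not p holds at b, so Dia not p is true at g.

No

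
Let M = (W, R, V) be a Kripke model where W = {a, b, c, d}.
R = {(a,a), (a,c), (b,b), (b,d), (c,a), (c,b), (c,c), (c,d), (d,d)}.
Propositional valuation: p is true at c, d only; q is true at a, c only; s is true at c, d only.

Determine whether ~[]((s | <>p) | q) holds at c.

No

At c: []((s | <>p) | q) is true, so ~[]((s | <>p) | q) is false.
  At c: []((s | <>p) | q) requires (s | <>p) | q at every successor {a, b, c, d}.
    At a: (s | <>p) | q is true.
    At b: (s | <>p) | q is true.
    At c: (s | <>p) | q is true.
    At d: (s | <>p) | q is true.
  So []((s | <>p) | q) is true at c.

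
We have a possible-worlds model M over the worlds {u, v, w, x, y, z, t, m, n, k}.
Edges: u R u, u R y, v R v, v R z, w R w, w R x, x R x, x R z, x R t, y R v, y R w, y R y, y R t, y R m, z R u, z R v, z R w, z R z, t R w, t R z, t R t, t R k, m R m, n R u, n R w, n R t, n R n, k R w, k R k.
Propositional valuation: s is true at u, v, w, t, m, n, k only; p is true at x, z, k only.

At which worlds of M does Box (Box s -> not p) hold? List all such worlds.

u, v, w, x, y, z, m, n

Let φ = Box (Box s -> not p). Evaluate φ at each world:
  u (successors {u, y}): φ is true.
  v (successors {v, z}): φ is true.
  w (successors {w, x}): φ is true.
  x (successors {x, z, t}): φ is true.
  y (successors {v, w, y, t, m}): φ is true.
  z (successors {u, v, w, z}): φ is true.
  t (successors {w, z, t, k}): φ is false.
  m (successors {m}): φ is true.
  n (successors {u, w, t, n}): φ is true.
  k (successors {w, k}): φ is false.
For instance, at z:
  At z: Box (Box s -> not p) requires Box s -> not p at every successor {u, v, w, z}.
    At u: Box s -> not p is true.
    At v: Box s -> not p is true.
    At w: Box s -> not p is true.
    At z: Box s -> not p is true.
  So Box (Box s -> not p) is true at z.
Satisfying worlds: {u, v, w, x, y, z, m, n}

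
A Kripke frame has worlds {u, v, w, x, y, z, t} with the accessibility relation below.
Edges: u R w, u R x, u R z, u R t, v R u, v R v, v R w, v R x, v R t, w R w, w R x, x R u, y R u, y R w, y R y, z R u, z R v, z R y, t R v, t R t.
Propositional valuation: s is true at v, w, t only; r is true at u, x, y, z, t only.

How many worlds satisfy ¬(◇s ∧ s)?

4

Let φ = ¬(◇s ∧ s). Evaluate φ at each world:
  u (successors {w, x, z, t}): φ is true.
  v (successors {u, v, w, x, t}): φ is false.
  w (successors {w, x}): φ is false.
  x (successors {u}): φ is true.
  y (successors {u, w, y}): φ is true.
  z (successors {u, v, y}): φ is true.
  t (successors {v, t}): φ is false.
For instance, at w:
  At w: ◇s ∧ s is true, so ¬(◇s ∧ s) is false.
    At w: ◇s is true, s is true, so ◇s ∧ s is true.
      At w: ◇s requires s at some successor in {w, x}.
        s holds at w, so ◇s is true at w.
Satisfying worlds: {u, x, y, z}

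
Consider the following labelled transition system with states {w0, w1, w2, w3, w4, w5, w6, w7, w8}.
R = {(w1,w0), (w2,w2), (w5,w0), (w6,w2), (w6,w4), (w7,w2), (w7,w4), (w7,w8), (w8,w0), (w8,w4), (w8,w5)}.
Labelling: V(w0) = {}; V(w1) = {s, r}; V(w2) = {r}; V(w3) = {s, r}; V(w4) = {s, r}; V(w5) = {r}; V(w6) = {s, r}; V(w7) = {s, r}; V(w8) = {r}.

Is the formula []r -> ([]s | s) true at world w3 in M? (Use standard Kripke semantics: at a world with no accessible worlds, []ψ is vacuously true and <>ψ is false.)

Recall that []ψ holds at a world iff ψ holds at every accessible world, and <>ψ holds iff ψ holds at some accessible world.
At w3: []r is true, []s | s is true, so []r -> ([]s | s) is true.
  At w3: no accessible worlds, so []r holds vacuously.
  At w3: []s is true, s is true, so []s | s is true.
    At w3: no accessible worlds, so []s holds vacuously.

Yes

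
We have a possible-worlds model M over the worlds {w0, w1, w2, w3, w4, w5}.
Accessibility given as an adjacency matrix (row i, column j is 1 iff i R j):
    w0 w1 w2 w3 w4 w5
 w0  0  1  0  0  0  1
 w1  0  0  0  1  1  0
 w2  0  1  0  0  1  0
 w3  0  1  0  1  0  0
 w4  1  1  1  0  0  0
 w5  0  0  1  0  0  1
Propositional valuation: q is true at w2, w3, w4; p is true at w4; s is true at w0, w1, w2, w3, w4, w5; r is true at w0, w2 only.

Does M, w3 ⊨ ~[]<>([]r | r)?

Recall that []ψ holds at a world iff ψ holds at every accessible world, and <>ψ holds iff ψ holds at some accessible world.
At w3: []<>([]r | r) is false, so ~[]<>([]r | r) is true.
  At w3: []<>([]r | r) requires <>([]r | r) at every successor {w1, w3}.
    <>([]r | r) fails at w1, so []<>([]r | r) is false at w3.
      At w1: <>([]r | r) requires []r | r at some successor in {w3, w4}.
        At w3: []r | r is false.
        At w4: []r | r is false.
      So <>([]r | r) is false at w1.

Yes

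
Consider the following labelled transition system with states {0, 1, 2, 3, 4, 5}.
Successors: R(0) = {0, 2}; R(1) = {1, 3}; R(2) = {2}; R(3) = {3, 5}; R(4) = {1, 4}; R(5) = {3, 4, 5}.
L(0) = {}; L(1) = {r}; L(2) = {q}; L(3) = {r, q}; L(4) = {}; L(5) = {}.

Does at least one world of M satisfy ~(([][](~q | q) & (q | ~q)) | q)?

Recall that []ψ holds at a world iff ψ holds at every accessible world, and <>ψ holds iff ψ holds at some accessible world.
Let φ = ~(([][](~q | q) & (q | ~q)) | q). Evaluate φ at each world:
  0 (successors {0, 2}): φ is false.
  1 (successors {1, 3}): φ is false.
  2 (successors {2}): φ is false.
  3 (successors {3, 5}): φ is false.
  4 (successors {1, 4}): φ is false.
  5 (successors {3, 4, 5}): φ is false.
For instance, at 3:
  At 3: ([][](~q | q) & (q | ~q)) | q is true, so ~(([][](~q | q) & (q | ~q)) | q) is false.
    At 3: [][](~q | q) & (q | ~q) is true, q is true, so ([][](~q | q) & (q | ~q)) | q is true.
      At 3: [][](~q | q) is true, q | ~q is true, so [][](~q | q) & (q | ~q) is true.

No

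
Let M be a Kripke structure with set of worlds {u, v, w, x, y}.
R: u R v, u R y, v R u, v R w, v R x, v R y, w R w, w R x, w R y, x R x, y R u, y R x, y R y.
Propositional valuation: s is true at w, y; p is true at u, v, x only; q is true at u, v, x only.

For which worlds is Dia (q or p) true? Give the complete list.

u, v, w, x, y

Let φ = Dia (q or p). Evaluate φ at each world:
  u (successors {v, y}): φ is true.
  v (successors {u, w, x, y}): φ is true.
  w (successors {w, x, y}): φ is true.
  x (successors {x}): φ is true.
  y (successors {u, x, y}): φ is true.
For instance, at u:
  At u: Dia (q or p) requires q or p at some successor in {v, y}.
    q or p holds at v, so Dia (q or p) is true at u.
Satisfying worlds: {u, v, w, x, y}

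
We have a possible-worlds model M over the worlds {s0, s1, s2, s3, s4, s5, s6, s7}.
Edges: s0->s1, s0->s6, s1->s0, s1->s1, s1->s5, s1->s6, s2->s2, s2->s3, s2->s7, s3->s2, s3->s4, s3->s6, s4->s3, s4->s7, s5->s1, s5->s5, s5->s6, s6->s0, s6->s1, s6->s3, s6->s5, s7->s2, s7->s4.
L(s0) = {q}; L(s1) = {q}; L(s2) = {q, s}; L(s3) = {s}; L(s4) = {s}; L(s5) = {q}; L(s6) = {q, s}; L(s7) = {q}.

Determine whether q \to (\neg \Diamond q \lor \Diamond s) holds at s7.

Recall that \Diamond ψ holds at a world iff ψ holds at some accessible world.
At s7: q is true, \neg \Diamond q \lor \Diamond s is true, so q \to (\neg \Diamond q \lor \Diamond s) is true.
  At s7: \neg \Diamond q is false, \Diamond s is true, so \neg \Diamond q \lor \Diamond s is true.
    At s7: \Diamond q is true, so \neg \Diamond q is false.
      At s7: \Diamond q requires q at some successor in {s2, s4}.
        q holds at s2, so \Diamond q is true at s7.
    At s7: \Diamond s requires s at some successor in {s2, s4}.
      s holds at s2, so \Diamond s is true at s7.

Yes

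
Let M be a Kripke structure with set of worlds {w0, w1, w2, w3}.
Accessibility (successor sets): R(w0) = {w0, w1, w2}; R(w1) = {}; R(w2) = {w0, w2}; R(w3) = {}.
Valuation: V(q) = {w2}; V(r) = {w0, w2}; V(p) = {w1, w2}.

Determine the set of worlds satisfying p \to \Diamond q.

Let φ = p \to \Diamond q. Evaluate φ at each world:
  w0 (successors {w0, w1, w2}): φ is true.
  w1 (successors ∅): φ is false.
  w2 (successors {w0, w2}): φ is true.
  w3 (successors ∅): φ is true.
For instance, at w0:
  At w0: p is false, \Diamond q is true, so p \to \Diamond q is true.
    At w0: \Diamond q requires q at some successor in {w0, w1, w2}.
      q holds at w2, so \Diamond q is true at w0.
Satisfying worlds: {w0, w2, w3}

w0, w2, w3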